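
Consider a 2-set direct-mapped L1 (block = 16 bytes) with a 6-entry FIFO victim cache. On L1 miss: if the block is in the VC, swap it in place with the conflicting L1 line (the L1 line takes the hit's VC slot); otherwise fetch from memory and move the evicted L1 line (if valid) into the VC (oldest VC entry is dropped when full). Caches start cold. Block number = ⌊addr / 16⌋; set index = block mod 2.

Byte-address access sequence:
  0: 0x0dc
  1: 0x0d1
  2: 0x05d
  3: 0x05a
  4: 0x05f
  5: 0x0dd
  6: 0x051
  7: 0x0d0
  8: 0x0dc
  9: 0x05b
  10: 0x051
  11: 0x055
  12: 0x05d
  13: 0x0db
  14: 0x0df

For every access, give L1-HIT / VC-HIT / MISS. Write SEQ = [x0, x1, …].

SEQ = [MISS, L1-HIT, MISS, L1-HIT, L1-HIT, VC-HIT, VC-HIT, VC-HIT, L1-HIT, VC-HIT, L1-HIT, L1-HIT, L1-HIT, VC-HIT, L1-HIT]

0: 0xdc (blk 13, set 1) → MISS  vc=[]
1: 0xd1 (blk 13, set 1) → L1-HIT  vc=[]
2: 0x5d (blk 5, set 1) → MISS  vc=[13]
3: 0x5a (blk 5, set 1) → L1-HIT  vc=[13]
4: 0x5f (blk 5, set 1) → L1-HIT  vc=[13]
5: 0xdd (blk 13, set 1) → VC-HIT  vc=[5]
6: 0x51 (blk 5, set 1) → VC-HIT  vc=[13]
7: 0xd0 (blk 13, set 1) → VC-HIT  vc=[5]
8: 0xdc (blk 13, set 1) → L1-HIT  vc=[5]
9: 0x5b (blk 5, set 1) → VC-HIT  vc=[13]
10: 0x51 (blk 5, set 1) → L1-HIT  vc=[13]
11: 0x55 (blk 5, set 1) → L1-HIT  vc=[13]
12: 0x5d (blk 5, set 1) → L1-HIT  vc=[13]
13: 0xdb (blk 13, set 1) → VC-HIT  vc=[5]
14: 0xdf (blk 13, set 1) → L1-HIT  vc=[5]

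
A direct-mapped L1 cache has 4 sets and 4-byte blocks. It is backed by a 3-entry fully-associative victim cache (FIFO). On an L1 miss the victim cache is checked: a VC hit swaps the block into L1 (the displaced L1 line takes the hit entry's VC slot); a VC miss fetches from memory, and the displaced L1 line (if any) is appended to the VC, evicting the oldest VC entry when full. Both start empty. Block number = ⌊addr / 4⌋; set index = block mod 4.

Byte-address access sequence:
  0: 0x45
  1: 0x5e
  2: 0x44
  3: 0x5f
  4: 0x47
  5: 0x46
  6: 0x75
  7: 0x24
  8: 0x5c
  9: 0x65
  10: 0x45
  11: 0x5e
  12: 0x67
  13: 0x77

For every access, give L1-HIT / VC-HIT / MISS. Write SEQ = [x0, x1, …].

SEQ = [MISS, MISS, L1-HIT, L1-HIT, L1-HIT, L1-HIT, MISS, MISS, L1-HIT, MISS, VC-HIT, L1-HIT, VC-HIT, VC-HIT]

0: 0x45 (blk 17, set 1) → MISS  vc=[]
1: 0x5e (blk 23, set 3) → MISS  vc=[]
2: 0x44 (blk 17, set 1) → L1-HIT  vc=[]
3: 0x5f (blk 23, set 3) → L1-HIT  vc=[]
4: 0x47 (blk 17, set 1) → L1-HIT  vc=[]
5: 0x46 (blk 17, set 1) → L1-HIT  vc=[]
6: 0x75 (blk 29, set 1) → MISS  vc=[17]
7: 0x24 (blk 9, set 1) → MISS  vc=[17, 29]
8: 0x5c (blk 23, set 3) → L1-HIT  vc=[17, 29]
9: 0x65 (blk 25, set 1) → MISS  vc=[17, 29, 9]
10: 0x45 (blk 17, set 1) → VC-HIT  vc=[25, 29, 9]
11: 0x5e (blk 23, set 3) → L1-HIT  vc=[25, 29, 9]
12: 0x67 (blk 25, set 1) → VC-HIT  vc=[17, 29, 9]
13: 0x77 (blk 29, set 1) → VC-HIT  vc=[17, 25, 9]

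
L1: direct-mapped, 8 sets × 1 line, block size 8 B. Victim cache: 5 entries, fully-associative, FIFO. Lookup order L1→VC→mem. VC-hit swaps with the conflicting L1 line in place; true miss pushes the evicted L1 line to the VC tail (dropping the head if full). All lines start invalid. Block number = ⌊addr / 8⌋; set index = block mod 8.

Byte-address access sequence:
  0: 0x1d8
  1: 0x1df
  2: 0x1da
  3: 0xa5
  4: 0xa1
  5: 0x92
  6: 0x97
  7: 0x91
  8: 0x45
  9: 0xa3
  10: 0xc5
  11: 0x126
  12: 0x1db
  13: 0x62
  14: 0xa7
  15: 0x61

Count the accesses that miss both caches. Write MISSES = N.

  [0] addr=0x1d8 blk=59 s=3: MISS | VC []
  [1] addr=0x1df blk=59 s=3: L1-HIT | VC []
  [2] addr=0x1da blk=59 s=3: L1-HIT | VC []
  [3] addr=0xa5 blk=20 s=4: MISS | VC []
  [4] addr=0xa1 blk=20 s=4: L1-HIT | VC []
  [5] addr=0x92 blk=18 s=2: MISS | VC []
  [6] addr=0x97 blk=18 s=2: L1-HIT | VC []
  [7] addr=0x91 blk=18 s=2: L1-HIT | VC []
  [8] addr=0x45 blk=8 s=0: MISS | VC []
  [9] addr=0xa3 blk=20 s=4: L1-HIT | VC []
  [10] addr=0xc5 blk=24 s=0: MISS | VC [8]
  [11] addr=0x126 blk=36 s=4: MISS | VC [8, 20]
  [12] addr=0x1db blk=59 s=3: L1-HIT | VC [8, 20]
  [13] addr=0x62 blk=12 s=4: MISS | VC [8, 20, 36]
  [14] addr=0xa7 blk=20 s=4: VC-HIT | VC [8, 12, 36]
  [15] addr=0x61 blk=12 s=4: VC-HIT | VC [8, 20, 36]

MISSES = 7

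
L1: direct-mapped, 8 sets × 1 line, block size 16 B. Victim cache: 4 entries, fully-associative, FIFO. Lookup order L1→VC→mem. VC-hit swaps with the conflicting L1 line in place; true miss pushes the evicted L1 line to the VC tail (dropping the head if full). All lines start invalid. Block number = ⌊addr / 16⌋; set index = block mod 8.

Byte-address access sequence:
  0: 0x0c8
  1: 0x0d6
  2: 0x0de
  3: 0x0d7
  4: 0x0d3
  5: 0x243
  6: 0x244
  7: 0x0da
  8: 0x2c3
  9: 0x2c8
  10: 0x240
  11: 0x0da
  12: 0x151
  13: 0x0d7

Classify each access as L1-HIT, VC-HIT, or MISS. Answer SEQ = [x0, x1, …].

SEQ = [MISS, MISS, L1-HIT, L1-HIT, L1-HIT, MISS, L1-HIT, L1-HIT, MISS, L1-HIT, VC-HIT, L1-HIT, MISS, VC-HIT]

#0 0xc8→b12/s4 MISS; vc=[]
#1 0xd6→b13/s5 MISS; vc=[]
#2 0xde→b13/s5 L1-HIT; vc=[]
#3 0xd7→b13/s5 L1-HIT; vc=[]
#4 0xd3→b13/s5 L1-HIT; vc=[]
#5 0x243→b36/s4 MISS; vc=[12]
#6 0x244→b36/s4 L1-HIT; vc=[12]
#7 0xda→b13/s5 L1-HIT; vc=[12]
#8 0x2c3→b44/s4 MISS; vc=[12,36]
#9 0x2c8→b44/s4 L1-HIT; vc=[12,36]
#10 0x240→b36/s4 VC-HIT; vc=[12,44]
#11 0xda→b13/s5 L1-HIT; vc=[12,44]
#12 0x151→b21/s5 MISS; vc=[12,44,13]
#13 0xd7→b13/s5 VC-HIT; vc=[12,44,21]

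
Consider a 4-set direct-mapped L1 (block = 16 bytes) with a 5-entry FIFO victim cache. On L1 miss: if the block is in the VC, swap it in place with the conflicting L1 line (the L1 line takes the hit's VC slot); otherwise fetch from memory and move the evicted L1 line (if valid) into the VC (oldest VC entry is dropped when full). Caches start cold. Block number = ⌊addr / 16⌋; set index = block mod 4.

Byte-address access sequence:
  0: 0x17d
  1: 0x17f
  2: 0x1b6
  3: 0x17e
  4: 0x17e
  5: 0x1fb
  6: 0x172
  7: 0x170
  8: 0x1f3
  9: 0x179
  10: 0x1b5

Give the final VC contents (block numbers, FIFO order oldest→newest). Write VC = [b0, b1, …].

#0 0x17d→b23/s3 MISS; vc=[]
#1 0x17f→b23/s3 L1-HIT; vc=[]
#2 0x1b6→b27/s3 MISS; vc=[23]
#3 0x17e→b23/s3 VC-HIT; vc=[27]
#4 0x17e→b23/s3 L1-HIT; vc=[27]
#5 0x1fb→b31/s3 MISS; vc=[27,23]
#6 0x172→b23/s3 VC-HIT; vc=[27,31]
#7 0x170→b23/s3 L1-HIT; vc=[27,31]
#8 0x1f3→b31/s3 VC-HIT; vc=[27,23]
#9 0x179→b23/s3 VC-HIT; vc=[27,31]
#10 0x1b5→b27/s3 VC-HIT; vc=[23,31]

VC = [23, 31]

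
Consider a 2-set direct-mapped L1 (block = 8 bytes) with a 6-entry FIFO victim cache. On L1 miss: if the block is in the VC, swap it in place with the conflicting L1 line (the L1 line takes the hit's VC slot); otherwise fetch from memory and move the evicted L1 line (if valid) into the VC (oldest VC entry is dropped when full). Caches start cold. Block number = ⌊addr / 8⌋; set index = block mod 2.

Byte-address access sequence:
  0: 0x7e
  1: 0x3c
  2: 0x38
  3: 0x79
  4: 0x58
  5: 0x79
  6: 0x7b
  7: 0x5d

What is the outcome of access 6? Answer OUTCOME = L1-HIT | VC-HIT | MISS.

0: 0x7e (blk 15, set 1) → MISS  vc=[]
1: 0x3c (blk 7, set 1) → MISS  vc=[15]
2: 0x38 (blk 7, set 1) → L1-HIT  vc=[15]
3: 0x79 (blk 15, set 1) → VC-HIT  vc=[7]
4: 0x58 (blk 11, set 1) → MISS  vc=[7, 15]
5: 0x79 (blk 15, set 1) → VC-HIT  vc=[7, 11]
6: 0x7b (blk 15, set 1) → L1-HIT  vc=[7, 11]
7: 0x5d (blk 11, set 1) → VC-HIT  vc=[7, 15]

OUTCOME = L1-HIT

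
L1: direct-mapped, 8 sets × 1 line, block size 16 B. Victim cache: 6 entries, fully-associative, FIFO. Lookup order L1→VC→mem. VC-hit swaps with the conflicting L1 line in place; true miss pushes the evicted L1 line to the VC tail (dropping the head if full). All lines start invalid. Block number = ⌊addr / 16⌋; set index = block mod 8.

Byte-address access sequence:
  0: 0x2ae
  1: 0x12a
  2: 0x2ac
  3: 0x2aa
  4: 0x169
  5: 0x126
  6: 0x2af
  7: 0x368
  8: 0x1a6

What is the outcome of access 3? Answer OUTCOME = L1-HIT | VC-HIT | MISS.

0: 0x2ae (blk 42, set 2) → MISS  vc=[]
1: 0x12a (blk 18, set 2) → MISS  vc=[42]
2: 0x2ac (blk 42, set 2) → VC-HIT  vc=[18]
3: 0x2aa (blk 42, set 2) → L1-HIT  vc=[18]
4: 0x169 (blk 22, set 6) → MISS  vc=[18]
5: 0x126 (blk 18, set 2) → VC-HIT  vc=[42]
6: 0x2af (blk 42, set 2) → VC-HIT  vc=[18]
7: 0x368 (blk 54, set 6) → MISS  vc=[18, 22]
8: 0x1a6 (blk 26, set 2) → MISS  vc=[18, 22, 42]

OUTCOME = L1-HIT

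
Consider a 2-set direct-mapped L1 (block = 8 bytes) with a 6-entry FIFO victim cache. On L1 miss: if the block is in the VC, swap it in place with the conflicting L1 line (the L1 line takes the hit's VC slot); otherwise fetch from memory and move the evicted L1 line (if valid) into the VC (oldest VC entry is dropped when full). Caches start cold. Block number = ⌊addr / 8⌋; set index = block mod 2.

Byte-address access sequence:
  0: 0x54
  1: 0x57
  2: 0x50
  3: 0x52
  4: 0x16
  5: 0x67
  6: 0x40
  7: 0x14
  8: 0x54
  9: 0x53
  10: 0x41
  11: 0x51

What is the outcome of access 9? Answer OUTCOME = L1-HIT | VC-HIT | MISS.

OUTCOME = L1-HIT

#0 0x54→b10/s0 MISS; vc=[]
#1 0x57→b10/s0 L1-HIT; vc=[]
#2 0x50→b10/s0 L1-HIT; vc=[]
#3 0x52→b10/s0 L1-HIT; vc=[]
#4 0x16→b2/s0 MISS; vc=[10]
#5 0x67→b12/s0 MISS; vc=[10,2]
#6 0x40→b8/s0 MISS; vc=[10,2,12]
#7 0x14→b2/s0 VC-HIT; vc=[10,8,12]
#8 0x54→b10/s0 VC-HIT; vc=[2,8,12]
#9 0x53→b10/s0 L1-HIT; vc=[2,8,12]
#10 0x41→b8/s0 VC-HIT; vc=[2,10,12]
#11 0x51→b10/s0 VC-HIT; vc=[2,8,12]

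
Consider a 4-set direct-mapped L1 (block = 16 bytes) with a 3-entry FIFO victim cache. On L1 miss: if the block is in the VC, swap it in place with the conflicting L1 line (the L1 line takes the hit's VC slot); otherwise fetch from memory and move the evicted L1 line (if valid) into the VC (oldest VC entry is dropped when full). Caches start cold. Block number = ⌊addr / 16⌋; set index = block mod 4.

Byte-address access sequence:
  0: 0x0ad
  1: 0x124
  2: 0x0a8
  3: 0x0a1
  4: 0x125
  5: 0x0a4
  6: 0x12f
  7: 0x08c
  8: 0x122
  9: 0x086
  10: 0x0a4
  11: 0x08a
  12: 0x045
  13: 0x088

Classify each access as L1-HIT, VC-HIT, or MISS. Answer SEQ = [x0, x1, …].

SEQ = [MISS, MISS, VC-HIT, L1-HIT, VC-HIT, VC-HIT, VC-HIT, MISS, L1-HIT, L1-HIT, VC-HIT, L1-HIT, MISS, VC-HIT]

#0 0xad→b10/s2 MISS; vc=[]
#1 0x124→b18/s2 MISS; vc=[10]
#2 0xa8→b10/s2 VC-HIT; vc=[18]
#3 0xa1→b10/s2 L1-HIT; vc=[18]
#4 0x125→b18/s2 VC-HIT; vc=[10]
#5 0xa4→b10/s2 VC-HIT; vc=[18]
#6 0x12f→b18/s2 VC-HIT; vc=[10]
#7 0x8c→b8/s0 MISS; vc=[10]
#8 0x122→b18/s2 L1-HIT; vc=[10]
#9 0x86→b8/s0 L1-HIT; vc=[10]
#10 0xa4→b10/s2 VC-HIT; vc=[18]
#11 0x8a→b8/s0 L1-HIT; vc=[18]
#12 0x45→b4/s0 MISS; vc=[18,8]
#13 0x88→b8/s0 VC-HIT; vc=[18,4]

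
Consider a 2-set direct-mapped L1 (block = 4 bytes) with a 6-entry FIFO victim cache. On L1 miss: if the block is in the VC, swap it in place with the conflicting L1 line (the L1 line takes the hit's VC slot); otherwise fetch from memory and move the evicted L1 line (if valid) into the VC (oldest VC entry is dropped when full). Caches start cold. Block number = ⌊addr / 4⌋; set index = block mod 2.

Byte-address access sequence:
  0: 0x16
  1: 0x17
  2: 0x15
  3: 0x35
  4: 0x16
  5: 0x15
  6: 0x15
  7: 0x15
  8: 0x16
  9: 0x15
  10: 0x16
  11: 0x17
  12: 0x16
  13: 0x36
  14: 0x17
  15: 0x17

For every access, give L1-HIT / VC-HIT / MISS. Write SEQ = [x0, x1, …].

  [0] addr=0x16 blk=5 s=1: MISS | VC []
  [1] addr=0x17 blk=5 s=1: L1-HIT | VC []
  [2] addr=0x15 blk=5 s=1: L1-HIT | VC []
  [3] addr=0x35 blk=13 s=1: MISS | VC [5]
  [4] addr=0x16 blk=5 s=1: VC-HIT | VC [13]
  [5] addr=0x15 blk=5 s=1: L1-HIT | VC [13]
  [6] addr=0x15 blk=5 s=1: L1-HIT | VC [13]
  [7] addr=0x15 blk=5 s=1: L1-HIT | VC [13]
  [8] addr=0x16 blk=5 s=1: L1-HIT | VC [13]
  [9] addr=0x15 blk=5 s=1: L1-HIT | VC [13]
  [10] addr=0x16 blk=5 s=1: L1-HIT | VC [13]
  [11] addr=0x17 blk=5 s=1: L1-HIT | VC [13]
  [12] addr=0x16 blk=5 s=1: L1-HIT | VC [13]
  [13] addr=0x36 blk=13 s=1: VC-HIT | VC [5]
  [14] addr=0x17 blk=5 s=1: VC-HIT | VC [13]
  [15] addr=0x17 blk=5 s=1: L1-HIT | VC [13]

SEQ = [MISS, L1-HIT, L1-HIT, MISS, VC-HIT, L1-HIT, L1-HIT, L1-HIT, L1-HIT, L1-HIT, L1-HIT, L1-HIT, L1-HIT, VC-HIT, VC-HIT, L1-HIT]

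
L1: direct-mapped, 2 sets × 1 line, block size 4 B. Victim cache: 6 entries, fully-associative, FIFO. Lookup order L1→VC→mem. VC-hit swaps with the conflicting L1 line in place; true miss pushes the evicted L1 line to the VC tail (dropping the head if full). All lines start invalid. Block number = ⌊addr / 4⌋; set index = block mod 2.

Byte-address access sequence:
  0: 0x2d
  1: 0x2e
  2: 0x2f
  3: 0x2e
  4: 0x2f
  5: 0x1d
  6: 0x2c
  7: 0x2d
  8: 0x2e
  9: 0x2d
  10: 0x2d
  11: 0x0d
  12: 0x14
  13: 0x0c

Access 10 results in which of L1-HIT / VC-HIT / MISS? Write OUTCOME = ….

0: 0x2d (blk 11, set 1) → MISS  vc=[]
1: 0x2e (blk 11, set 1) → L1-HIT  vc=[]
2: 0x2f (blk 11, set 1) → L1-HIT  vc=[]
3: 0x2e (blk 11, set 1) → L1-HIT  vc=[]
4: 0x2f (blk 11, set 1) → L1-HIT  vc=[]
5: 0x1d (blk 7, set 1) → MISS  vc=[11]
6: 0x2c (blk 11, set 1) → VC-HIT  vc=[7]
7: 0x2d (blk 11, set 1) → L1-HIT  vc=[7]
8: 0x2e (blk 11, set 1) → L1-HIT  vc=[7]
9: 0x2d (blk 11, set 1) → L1-HIT  vc=[7]
10: 0x2d (blk 11, set 1) → L1-HIT  vc=[7]
11: 0xd (blk 3, set 1) → MISS  vc=[7, 11]
12: 0x14 (blk 5, set 1) → MISS  vc=[7, 11, 3]
13: 0xc (blk 3, set 1) → VC-HIT  vc=[7, 11, 5]

OUTCOME = L1-HIT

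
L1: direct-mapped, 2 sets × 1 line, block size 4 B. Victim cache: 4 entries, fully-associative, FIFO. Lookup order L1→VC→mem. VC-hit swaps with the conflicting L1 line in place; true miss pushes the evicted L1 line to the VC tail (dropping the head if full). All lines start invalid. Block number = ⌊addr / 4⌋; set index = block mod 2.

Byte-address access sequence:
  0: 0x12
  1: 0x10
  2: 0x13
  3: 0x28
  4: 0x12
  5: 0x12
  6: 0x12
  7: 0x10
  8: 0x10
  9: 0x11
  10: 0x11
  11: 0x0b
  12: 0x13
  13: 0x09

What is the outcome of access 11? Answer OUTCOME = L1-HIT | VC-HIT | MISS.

  [0] addr=0x12 blk=4 s=0: MISS | VC []
  [1] addr=0x10 blk=4 s=0: L1-HIT | VC []
  [2] addr=0x13 blk=4 s=0: L1-HIT | VC []
  [3] addr=0x28 blk=10 s=0: MISS | VC [4]
  [4] addr=0x12 blk=4 s=0: VC-HIT | VC [10]
  [5] addr=0x12 blk=4 s=0: L1-HIT | VC [10]
  [6] addr=0x12 blk=4 s=0: L1-HIT | VC [10]
  [7] addr=0x10 blk=4 s=0: L1-HIT | VC [10]
  [8] addr=0x10 blk=4 s=0: L1-HIT | VC [10]
  [9] addr=0x11 blk=4 s=0: L1-HIT | VC [10]
  [10] addr=0x11 blk=4 s=0: L1-HIT | VC [10]
  [11] addr=0xb blk=2 s=0: MISS | VC [10, 4]
  [12] addr=0x13 blk=4 s=0: VC-HIT | VC [10, 2]
  [13] addr=0x9 blk=2 s=0: VC-HIT | VC [10, 4]

OUTCOME = MISS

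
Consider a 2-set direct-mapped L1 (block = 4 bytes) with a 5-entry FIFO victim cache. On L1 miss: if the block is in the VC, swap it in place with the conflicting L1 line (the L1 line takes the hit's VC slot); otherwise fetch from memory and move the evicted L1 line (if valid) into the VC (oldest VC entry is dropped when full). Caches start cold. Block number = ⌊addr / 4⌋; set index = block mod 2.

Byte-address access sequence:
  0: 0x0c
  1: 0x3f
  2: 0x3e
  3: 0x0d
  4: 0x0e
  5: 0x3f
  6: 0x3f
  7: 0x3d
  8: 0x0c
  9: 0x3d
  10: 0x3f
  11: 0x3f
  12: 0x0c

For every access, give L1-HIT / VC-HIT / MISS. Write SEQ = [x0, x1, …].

SEQ = [MISS, MISS, L1-HIT, VC-HIT, L1-HIT, VC-HIT, L1-HIT, L1-HIT, VC-HIT, VC-HIT, L1-HIT, L1-HIT, VC-HIT]

#0 0xc→b3/s1 MISS; vc=[]
#1 0x3f→b15/s1 MISS; vc=[3]
#2 0x3e→b15/s1 L1-HIT; vc=[3]
#3 0xd→b3/s1 VC-HIT; vc=[15]
#4 0xe→b3/s1 L1-HIT; vc=[15]
#5 0x3f→b15/s1 VC-HIT; vc=[3]
#6 0x3f→b15/s1 L1-HIT; vc=[3]
#7 0x3d→b15/s1 L1-HIT; vc=[3]
#8 0xc→b3/s1 VC-HIT; vc=[15]
#9 0x3d→b15/s1 VC-HIT; vc=[3]
#10 0x3f→b15/s1 L1-HIT; vc=[3]
#11 0x3f→b15/s1 L1-HIT; vc=[3]
#12 0xc→b3/s1 VC-HIT; vc=[15]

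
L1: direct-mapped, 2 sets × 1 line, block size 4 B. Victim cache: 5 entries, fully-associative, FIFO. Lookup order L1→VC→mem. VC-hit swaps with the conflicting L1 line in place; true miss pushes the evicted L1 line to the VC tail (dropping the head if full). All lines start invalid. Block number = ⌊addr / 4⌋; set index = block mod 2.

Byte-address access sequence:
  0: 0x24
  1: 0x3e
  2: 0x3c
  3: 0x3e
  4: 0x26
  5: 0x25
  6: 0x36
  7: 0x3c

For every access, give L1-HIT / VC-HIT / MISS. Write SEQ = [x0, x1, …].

  [0] addr=0x24 blk=9 s=1: MISS | VC []
  [1] addr=0x3e blk=15 s=1: MISS | VC [9]
  [2] addr=0x3c blk=15 s=1: L1-HIT | VC [9]
  [3] addr=0x3e blk=15 s=1: L1-HIT | VC [9]
  [4] addr=0x26 blk=9 s=1: VC-HIT | VC [15]
  [5] addr=0x25 blk=9 s=1: L1-HIT | VC [15]
  [6] addr=0x36 blk=13 s=1: MISS | VC [15, 9]
  [7] addr=0x3c blk=15 s=1: VC-HIT | VC [13, 9]

SEQ = [MISS, MISS, L1-HIT, L1-HIT, VC-HIT, L1-HIT, MISS, VC-HIT]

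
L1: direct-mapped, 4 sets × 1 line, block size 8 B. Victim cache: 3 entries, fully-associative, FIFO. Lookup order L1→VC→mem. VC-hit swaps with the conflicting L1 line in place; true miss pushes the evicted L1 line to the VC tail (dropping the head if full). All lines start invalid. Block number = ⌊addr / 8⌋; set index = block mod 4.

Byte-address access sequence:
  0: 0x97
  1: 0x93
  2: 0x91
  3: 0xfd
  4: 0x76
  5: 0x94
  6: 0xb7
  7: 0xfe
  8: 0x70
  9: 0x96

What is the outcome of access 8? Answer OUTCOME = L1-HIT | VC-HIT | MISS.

OUTCOME = VC-HIT

  [0] addr=0x97 blk=18 s=2: MISS | VC []
  [1] addr=0x93 blk=18 s=2: L1-HIT | VC []
  [2] addr=0x91 blk=18 s=2: L1-HIT | VC []
  [3] addr=0xfd blk=31 s=3: MISS | VC []
  [4] addr=0x76 blk=14 s=2: MISS | VC [18]
  [5] addr=0x94 blk=18 s=2: VC-HIT | VC [14]
  [6] addr=0xb7 blk=22 s=2: MISS | VC [14, 18]
  [7] addr=0xfe blk=31 s=3: L1-HIT | VC [14, 18]
  [8] addr=0x70 blk=14 s=2: VC-HIT | VC [22, 18]
  [9] addr=0x96 blk=18 s=2: VC-HIT | VC [22, 14]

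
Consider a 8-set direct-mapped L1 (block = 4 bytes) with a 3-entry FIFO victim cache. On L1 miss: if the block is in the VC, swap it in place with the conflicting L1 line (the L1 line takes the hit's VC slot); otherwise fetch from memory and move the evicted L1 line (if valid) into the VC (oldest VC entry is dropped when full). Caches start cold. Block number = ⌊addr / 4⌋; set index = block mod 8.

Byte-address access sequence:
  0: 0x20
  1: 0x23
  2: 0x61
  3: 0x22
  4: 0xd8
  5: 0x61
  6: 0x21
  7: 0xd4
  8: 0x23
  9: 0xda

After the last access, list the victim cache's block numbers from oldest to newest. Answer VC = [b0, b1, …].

0: 0x20 (blk 8, set 0) → MISS  vc=[]
1: 0x23 (blk 8, set 0) → L1-HIT  vc=[]
2: 0x61 (blk 24, set 0) → MISS  vc=[8]
3: 0x22 (blk 8, set 0) → VC-HIT  vc=[24]
4: 0xd8 (blk 54, set 6) → MISS  vc=[24]
5: 0x61 (blk 24, set 0) → VC-HIT  vc=[8]
6: 0x21 (blk 8, set 0) → VC-HIT  vc=[24]
7: 0xd4 (blk 53, set 5) → MISS  vc=[24]
8: 0x23 (blk 8, set 0) → L1-HIT  vc=[24]
9: 0xda (blk 54, set 6) → L1-HIT  vc=[24]

VC = [24]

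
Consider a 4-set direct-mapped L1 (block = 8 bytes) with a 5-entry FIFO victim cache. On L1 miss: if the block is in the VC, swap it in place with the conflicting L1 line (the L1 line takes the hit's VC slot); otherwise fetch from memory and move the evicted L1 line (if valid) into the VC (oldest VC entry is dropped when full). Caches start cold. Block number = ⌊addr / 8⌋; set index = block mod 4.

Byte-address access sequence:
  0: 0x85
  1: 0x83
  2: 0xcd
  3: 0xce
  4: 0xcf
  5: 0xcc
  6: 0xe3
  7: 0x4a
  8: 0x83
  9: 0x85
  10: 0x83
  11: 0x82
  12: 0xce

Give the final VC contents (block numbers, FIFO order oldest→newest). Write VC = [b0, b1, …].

  [0] addr=0x85 blk=16 s=0: MISS | VC []
  [1] addr=0x83 blk=16 s=0: L1-HIT | VC []
  [2] addr=0xcd blk=25 s=1: MISS | VC []
  [3] addr=0xce blk=25 s=1: L1-HIT | VC []
  [4] addr=0xcf blk=25 s=1: L1-HIT | VC []
  [5] addr=0xcc blk=25 s=1: L1-HIT | VC []
  [6] addr=0xe3 blk=28 s=0: MISS | VC [16]
  [7] addr=0x4a blk=9 s=1: MISS | VC [16, 25]
  [8] addr=0x83 blk=16 s=0: VC-HIT | VC [28, 25]
  [9] addr=0x85 blk=16 s=0: L1-HIT | VC [28, 25]
  [10] addr=0x83 blk=16 s=0: L1-HIT | VC [28, 25]
  [11] addr=0x82 blk=16 s=0: L1-HIT | VC [28, 25]
  [12] addr=0xce blk=25 s=1: VC-HIT | VC [28, 9]

VC = [28, 9]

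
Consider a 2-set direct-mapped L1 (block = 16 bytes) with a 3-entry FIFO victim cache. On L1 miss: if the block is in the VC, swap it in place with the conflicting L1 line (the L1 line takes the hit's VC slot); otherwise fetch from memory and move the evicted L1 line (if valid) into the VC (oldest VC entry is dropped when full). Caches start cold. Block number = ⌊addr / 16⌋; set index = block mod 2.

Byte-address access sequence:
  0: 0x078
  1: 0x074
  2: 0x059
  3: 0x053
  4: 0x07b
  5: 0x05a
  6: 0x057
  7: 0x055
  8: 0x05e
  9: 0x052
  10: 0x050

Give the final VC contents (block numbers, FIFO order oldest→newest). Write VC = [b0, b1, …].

#0 0x78→b7/s1 MISS; vc=[]
#1 0x74→b7/s1 L1-HIT; vc=[]
#2 0x59→b5/s1 MISS; vc=[7]
#3 0x53→b5/s1 L1-HIT; vc=[7]
#4 0x7b→b7/s1 VC-HIT; vc=[5]
#5 0x5a→b5/s1 VC-HIT; vc=[7]
#6 0x57→b5/s1 L1-HIT; vc=[7]
#7 0x55→b5/s1 L1-HIT; vc=[7]
#8 0x5e→b5/s1 L1-HIT; vc=[7]
#9 0x52→b5/s1 L1-HIT; vc=[7]
#10 0x50→b5/s1 L1-HIT; vc=[7]

VC = [7]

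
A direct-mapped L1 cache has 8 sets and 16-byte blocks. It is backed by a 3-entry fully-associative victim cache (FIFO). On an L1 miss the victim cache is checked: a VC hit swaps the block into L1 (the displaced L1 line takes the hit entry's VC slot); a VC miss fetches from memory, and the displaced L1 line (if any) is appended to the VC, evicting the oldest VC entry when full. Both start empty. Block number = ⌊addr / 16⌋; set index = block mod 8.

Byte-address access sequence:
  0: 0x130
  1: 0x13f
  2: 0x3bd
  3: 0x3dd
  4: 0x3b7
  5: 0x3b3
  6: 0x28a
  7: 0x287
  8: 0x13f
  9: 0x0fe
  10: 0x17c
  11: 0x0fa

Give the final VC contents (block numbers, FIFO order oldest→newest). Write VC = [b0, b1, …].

#0 0x130→b19/s3 MISS; vc=[]
#1 0x13f→b19/s3 L1-HIT; vc=[]
#2 0x3bd→b59/s3 MISS; vc=[19]
#3 0x3dd→b61/s5 MISS; vc=[19]
#4 0x3b7→b59/s3 L1-HIT; vc=[19]
#5 0x3b3→b59/s3 L1-HIT; vc=[19]
#6 0x28a→b40/s0 MISS; vc=[19]
#7 0x287→b40/s0 L1-HIT; vc=[19]
#8 0x13f→b19/s3 VC-HIT; vc=[59]
#9 0xfe→b15/s7 MISS; vc=[59]
#10 0x17c→b23/s7 MISS; vc=[59,15]
#11 0xfa→b15/s7 VC-HIT; vc=[59,23]

VC = [59, 23]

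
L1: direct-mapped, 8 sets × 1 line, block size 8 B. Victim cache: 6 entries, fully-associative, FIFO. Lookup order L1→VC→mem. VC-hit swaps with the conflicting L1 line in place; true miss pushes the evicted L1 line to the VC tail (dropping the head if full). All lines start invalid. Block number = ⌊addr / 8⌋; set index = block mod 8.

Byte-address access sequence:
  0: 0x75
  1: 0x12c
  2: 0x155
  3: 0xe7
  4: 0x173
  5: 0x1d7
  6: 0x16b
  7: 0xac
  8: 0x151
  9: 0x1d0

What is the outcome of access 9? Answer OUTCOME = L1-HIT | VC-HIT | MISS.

#0 0x75→b14/s6 MISS; vc=[]
#1 0x12c→b37/s5 MISS; vc=[]
#2 0x155→b42/s2 MISS; vc=[]
#3 0xe7→b28/s4 MISS; vc=[]
#4 0x173→b46/s6 MISS; vc=[14]
#5 0x1d7→b58/s2 MISS; vc=[14,42]
#6 0x16b→b45/s5 MISS; vc=[14,42,37]
#7 0xac→b21/s5 MISS; vc=[14,42,37,45]
#8 0x151→b42/s2 VC-HIT; vc=[14,58,37,45]
#9 0x1d0→b58/s2 VC-HIT; vc=[14,42,37,45]

OUTCOME = VC-HIT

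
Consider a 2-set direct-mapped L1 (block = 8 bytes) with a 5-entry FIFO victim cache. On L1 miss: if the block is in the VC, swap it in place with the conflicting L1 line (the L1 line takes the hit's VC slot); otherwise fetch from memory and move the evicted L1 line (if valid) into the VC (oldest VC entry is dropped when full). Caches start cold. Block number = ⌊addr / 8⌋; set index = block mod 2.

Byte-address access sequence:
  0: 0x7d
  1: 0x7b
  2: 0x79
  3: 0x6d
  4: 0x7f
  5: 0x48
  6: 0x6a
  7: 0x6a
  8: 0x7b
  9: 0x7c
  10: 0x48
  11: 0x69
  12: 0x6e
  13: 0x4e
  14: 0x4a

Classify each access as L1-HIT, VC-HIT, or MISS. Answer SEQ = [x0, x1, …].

0: 0x7d (blk 15, set 1) → MISS  vc=[]
1: 0x7b (blk 15, set 1) → L1-HIT  vc=[]
2: 0x79 (blk 15, set 1) → L1-HIT  vc=[]
3: 0x6d (blk 13, set 1) → MISS  vc=[15]
4: 0x7f (blk 15, set 1) → VC-HIT  vc=[13]
5: 0x48 (blk 9, set 1) → MISS  vc=[13, 15]
6: 0x6a (blk 13, set 1) → VC-HIT  vc=[9, 15]
7: 0x6a (blk 13, set 1) → L1-HIT  vc=[9, 15]
8: 0x7b (blk 15, set 1) → VC-HIT  vc=[9, 13]
9: 0x7c (blk 15, set 1) → L1-HIT  vc=[9, 13]
10: 0x48 (blk 9, set 1) → VC-HIT  vc=[15, 13]
11: 0x69 (blk 13, set 1) → VC-HIT  vc=[15, 9]
12: 0x6e (blk 13, set 1) → L1-HIT  vc=[15, 9]
13: 0x4e (blk 9, set 1) → VC-HIT  vc=[15, 13]
14: 0x4a (blk 9, set 1) → L1-HIT  vc=[15, 13]

SEQ = [MISS, L1-HIT, L1-HIT, MISS, VC-HIT, MISS, VC-HIT, L1-HIT, VC-HIT, L1-HIT, VC-HIT, VC-HIT, L1-HIT, VC-HIT, L1-HIT]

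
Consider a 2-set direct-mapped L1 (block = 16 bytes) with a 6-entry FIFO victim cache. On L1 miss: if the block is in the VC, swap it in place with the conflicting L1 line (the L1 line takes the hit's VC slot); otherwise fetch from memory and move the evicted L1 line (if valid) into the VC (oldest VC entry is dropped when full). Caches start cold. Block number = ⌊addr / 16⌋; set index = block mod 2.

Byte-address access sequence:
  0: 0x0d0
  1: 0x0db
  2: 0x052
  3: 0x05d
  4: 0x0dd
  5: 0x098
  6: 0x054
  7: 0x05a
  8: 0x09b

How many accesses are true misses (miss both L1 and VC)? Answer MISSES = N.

  [0] addr=0xd0 blk=13 s=1: MISS | VC []
  [1] addr=0xdb blk=13 s=1: L1-HIT | VC []
  [2] addr=0x52 blk=5 s=1: MISS | VC [13]
  [3] addr=0x5d blk=5 s=1: L1-HIT | VC [13]
  [4] addr=0xdd blk=13 s=1: VC-HIT | VC [5]
  [5] addr=0x98 blk=9 s=1: MISS | VC [5, 13]
  [6] addr=0x54 blk=5 s=1: VC-HIT | VC [9, 13]
  [7] addr=0x5a blk=5 s=1: L1-HIT | VC [9, 13]
  [8] addr=0x9b blk=9 s=1: VC-HIT | VC [5, 13]

MISSES = 3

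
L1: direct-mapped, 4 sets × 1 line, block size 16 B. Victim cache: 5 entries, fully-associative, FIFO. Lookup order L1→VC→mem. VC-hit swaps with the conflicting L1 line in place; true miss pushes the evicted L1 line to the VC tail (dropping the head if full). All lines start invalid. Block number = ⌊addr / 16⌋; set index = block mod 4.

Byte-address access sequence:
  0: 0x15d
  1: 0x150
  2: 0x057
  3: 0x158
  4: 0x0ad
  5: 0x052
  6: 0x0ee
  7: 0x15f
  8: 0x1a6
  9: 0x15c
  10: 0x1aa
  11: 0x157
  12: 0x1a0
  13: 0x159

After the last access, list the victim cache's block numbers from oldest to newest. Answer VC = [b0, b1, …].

VC = [5, 10, 14]

#0 0x15d→b21/s1 MISS; vc=[]
#1 0x150→b21/s1 L1-HIT; vc=[]
#2 0x57→b5/s1 MISS; vc=[21]
#3 0x158→b21/s1 VC-HIT; vc=[5]
#4 0xad→b10/s2 MISS; vc=[5]
#5 0x52→b5/s1 VC-HIT; vc=[21]
#6 0xee→b14/s2 MISS; vc=[21,10]
#7 0x15f→b21/s1 VC-HIT; vc=[5,10]
#8 0x1a6→b26/s2 MISS; vc=[5,10,14]
#9 0x15c→b21/s1 L1-HIT; vc=[5,10,14]
#10 0x1aa→b26/s2 L1-HIT; vc=[5,10,14]
#11 0x157→b21/s1 L1-HIT; vc=[5,10,14]
#12 0x1a0→b26/s2 L1-HIT; vc=[5,10,14]
#13 0x159→b21/s1 L1-HIT; vc=[5,10,14]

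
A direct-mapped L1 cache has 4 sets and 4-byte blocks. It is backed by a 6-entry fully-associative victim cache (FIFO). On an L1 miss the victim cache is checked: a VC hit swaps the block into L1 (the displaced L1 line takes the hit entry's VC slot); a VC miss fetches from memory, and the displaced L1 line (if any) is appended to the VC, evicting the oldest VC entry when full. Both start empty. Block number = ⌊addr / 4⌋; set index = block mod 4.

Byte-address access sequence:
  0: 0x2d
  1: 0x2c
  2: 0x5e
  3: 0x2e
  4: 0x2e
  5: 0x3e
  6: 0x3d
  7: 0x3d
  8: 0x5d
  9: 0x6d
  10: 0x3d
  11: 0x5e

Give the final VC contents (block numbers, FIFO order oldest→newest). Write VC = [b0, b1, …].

VC = [27, 11, 15]

  [0] addr=0x2d blk=11 s=3: MISS | VC []
  [1] addr=0x2c blk=11 s=3: L1-HIT | VC []
  [2] addr=0x5e blk=23 s=3: MISS | VC [11]
  [3] addr=0x2e blk=11 s=3: VC-HIT | VC [23]
  [4] addr=0x2e blk=11 s=3: L1-HIT | VC [23]
  [5] addr=0x3e blk=15 s=3: MISS | VC [23, 11]
  [6] addr=0x3d blk=15 s=3: L1-HIT | VC [23, 11]
  [7] addr=0x3d blk=15 s=3: L1-HIT | VC [23, 11]
  [8] addr=0x5d blk=23 s=3: VC-HIT | VC [15, 11]
  [9] addr=0x6d blk=27 s=3: MISS | VC [15, 11, 23]
  [10] addr=0x3d blk=15 s=3: VC-HIT | VC [27, 11, 23]
  [11] addr=0x5e blk=23 s=3: VC-HIT | VC [27, 11, 15]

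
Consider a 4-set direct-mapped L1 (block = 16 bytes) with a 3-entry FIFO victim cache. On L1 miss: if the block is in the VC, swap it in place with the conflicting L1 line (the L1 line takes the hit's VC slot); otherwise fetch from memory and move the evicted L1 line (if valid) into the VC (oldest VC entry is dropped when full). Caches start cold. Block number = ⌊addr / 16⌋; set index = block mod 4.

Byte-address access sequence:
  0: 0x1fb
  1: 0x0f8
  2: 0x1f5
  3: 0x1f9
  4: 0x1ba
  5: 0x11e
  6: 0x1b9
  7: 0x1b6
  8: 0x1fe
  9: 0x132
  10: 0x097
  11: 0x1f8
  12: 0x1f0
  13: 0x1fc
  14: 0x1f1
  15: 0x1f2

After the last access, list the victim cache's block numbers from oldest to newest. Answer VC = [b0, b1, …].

VC = [27, 19, 17]

  [0] addr=0x1fb blk=31 s=3: MISS | VC []
  [1] addr=0xf8 blk=15 s=3: MISS | VC [31]
  [2] addr=0x1f5 blk=31 s=3: VC-HIT | VC [15]
  [3] addr=0x1f9 blk=31 s=3: L1-HIT | VC [15]
  [4] addr=0x1ba blk=27 s=3: MISS | VC [15, 31]
  [5] addr=0x11e blk=17 s=1: MISS | VC [15, 31]
  [6] addr=0x1b9 blk=27 s=3: L1-HIT | VC [15, 31]
  [7] addr=0x1b6 blk=27 s=3: L1-HIT | VC [15, 31]
  [8] addr=0x1fe blk=31 s=3: VC-HIT | VC [15, 27]
  [9] addr=0x132 blk=19 s=3: MISS | VC [15, 27, 31]
  [10] addr=0x97 blk=9 s=1: MISS | VC [27, 31, 17]
  [11] addr=0x1f8 blk=31 s=3: VC-HIT | VC [27, 19, 17]
  [12] addr=0x1f0 blk=31 s=3: L1-HIT | VC [27, 19, 17]
  [13] addr=0x1fc blk=31 s=3: L1-HIT | VC [27, 19, 17]
  [14] addr=0x1f1 blk=31 s=3: L1-HIT | VC [27, 19, 17]
  [15] addr=0x1f2 blk=31 s=3: L1-HIT | VC [27, 19, 17]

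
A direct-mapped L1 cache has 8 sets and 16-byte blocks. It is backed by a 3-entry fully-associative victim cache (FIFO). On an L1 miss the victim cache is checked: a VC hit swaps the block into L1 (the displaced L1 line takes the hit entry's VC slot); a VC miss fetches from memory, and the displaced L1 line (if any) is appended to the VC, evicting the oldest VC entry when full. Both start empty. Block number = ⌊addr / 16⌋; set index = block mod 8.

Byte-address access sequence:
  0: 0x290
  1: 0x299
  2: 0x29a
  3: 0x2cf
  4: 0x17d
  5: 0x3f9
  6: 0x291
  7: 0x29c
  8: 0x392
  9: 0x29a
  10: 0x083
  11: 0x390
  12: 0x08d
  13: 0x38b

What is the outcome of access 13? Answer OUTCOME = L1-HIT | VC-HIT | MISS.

OUTCOME = MISS

  [0] addr=0x290 blk=41 s=1: MISS | VC []
  [1] addr=0x299 blk=41 s=1: L1-HIT | VC []
  [2] addr=0x29a blk=41 s=1: L1-HIT | VC []
  [3] addr=0x2cf blk=44 s=4: MISS | VC []
  [4] addr=0x17d blk=23 s=7: MISS | VC []
  [5] addr=0x3f9 blk=63 s=7: MISS | VC [23]
  [6] addr=0x291 blk=41 s=1: L1-HIT | VC [23]
  [7] addr=0x29c blk=41 s=1: L1-HIT | VC [23]
  [8] addr=0x392 blk=57 s=1: MISS | VC [23, 41]
  [9] addr=0x29a blk=41 s=1: VC-HIT | VC [23, 57]
  [10] addr=0x83 blk=8 s=0: MISS | VC [23, 57]
  [11] addr=0x390 blk=57 s=1: VC-HIT | VC [23, 41]
  [12] addr=0x8d blk=8 s=0: L1-HIT | VC [23, 41]
  [13] addr=0x38b blk=56 s=0: MISS | VC [23, 41, 8]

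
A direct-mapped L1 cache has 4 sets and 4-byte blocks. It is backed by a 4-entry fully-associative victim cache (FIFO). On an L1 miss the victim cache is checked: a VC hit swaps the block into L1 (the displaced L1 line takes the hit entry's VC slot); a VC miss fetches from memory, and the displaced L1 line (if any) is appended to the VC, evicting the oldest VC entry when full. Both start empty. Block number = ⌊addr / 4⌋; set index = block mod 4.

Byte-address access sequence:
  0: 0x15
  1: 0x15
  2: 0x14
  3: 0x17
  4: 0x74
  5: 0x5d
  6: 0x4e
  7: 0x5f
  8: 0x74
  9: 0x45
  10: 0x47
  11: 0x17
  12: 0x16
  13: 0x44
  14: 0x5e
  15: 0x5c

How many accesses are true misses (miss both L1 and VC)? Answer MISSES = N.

MISSES = 5

#0 0x15→b5/s1 MISS; vc=[]
#1 0x15→b5/s1 L1-HIT; vc=[]
#2 0x14→b5/s1 L1-HIT; vc=[]
#3 0x17→b5/s1 L1-HIT; vc=[]
#4 0x74→b29/s1 MISS; vc=[5]
#5 0x5d→b23/s3 MISS; vc=[5]
#6 0x4e→b19/s3 MISS; vc=[5,23]
#7 0x5f→b23/s3 VC-HIT; vc=[5,19]
#8 0x74→b29/s1 L1-HIT; vc=[5,19]
#9 0x45→b17/s1 MISS; vc=[5,19,29]
#10 0x47→b17/s1 L1-HIT; vc=[5,19,29]
#11 0x17→b5/s1 VC-HIT; vc=[17,19,29]
#12 0x16→b5/s1 L1-HIT; vc=[17,19,29]
#13 0x44→b17/s1 VC-HIT; vc=[5,19,29]
#14 0x5e→b23/s3 L1-HIT; vc=[5,19,29]
#15 0x5c→b23/s3 L1-HIT; vc=[5,19,29]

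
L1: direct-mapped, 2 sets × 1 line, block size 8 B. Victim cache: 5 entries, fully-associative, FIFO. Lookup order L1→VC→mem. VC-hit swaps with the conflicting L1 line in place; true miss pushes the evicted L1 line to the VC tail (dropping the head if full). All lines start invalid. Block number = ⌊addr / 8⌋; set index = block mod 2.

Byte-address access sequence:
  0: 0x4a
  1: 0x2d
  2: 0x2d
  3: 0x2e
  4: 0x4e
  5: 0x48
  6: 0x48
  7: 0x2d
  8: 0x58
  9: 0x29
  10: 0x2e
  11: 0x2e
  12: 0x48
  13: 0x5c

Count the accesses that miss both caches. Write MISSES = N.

MISSES = 3

  [0] addr=0x4a blk=9 s=1: MISS | VC []
  [1] addr=0x2d blk=5 s=1: MISS | VC [9]
  [2] addr=0x2d blk=5 s=1: L1-HIT | VC [9]
  [3] addr=0x2e blk=5 s=1: L1-HIT | VC [9]
  [4] addr=0x4e blk=9 s=1: VC-HIT | VC [5]
  [5] addr=0x48 blk=9 s=1: L1-HIT | VC [5]
  [6] addr=0x48 blk=9 s=1: L1-HIT | VC [5]
  [7] addr=0x2d blk=5 s=1: VC-HIT | VC [9]
  [8] addr=0x58 blk=11 s=1: MISS | VC [9, 5]
  [9] addr=0x29 blk=5 s=1: VC-HIT | VC [9, 11]
  [10] addr=0x2e blk=5 s=1: L1-HIT | VC [9, 11]
  [11] addr=0x2e blk=5 s=1: L1-HIT | VC [9, 11]
  [12] addr=0x48 blk=9 s=1: VC-HIT | VC [5, 11]
  [13] addr=0x5c blk=11 s=1: VC-HIT | VC [5, 9]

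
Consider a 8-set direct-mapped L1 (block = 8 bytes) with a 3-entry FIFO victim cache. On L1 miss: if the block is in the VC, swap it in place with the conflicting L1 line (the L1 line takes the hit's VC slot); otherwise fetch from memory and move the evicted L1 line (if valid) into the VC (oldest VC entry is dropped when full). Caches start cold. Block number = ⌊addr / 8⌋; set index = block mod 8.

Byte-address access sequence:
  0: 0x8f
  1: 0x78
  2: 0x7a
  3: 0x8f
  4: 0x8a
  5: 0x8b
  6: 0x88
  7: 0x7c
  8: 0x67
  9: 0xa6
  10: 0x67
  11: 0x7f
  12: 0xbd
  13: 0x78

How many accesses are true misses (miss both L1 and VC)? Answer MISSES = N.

0: 0x8f (blk 17, set 1) → MISS  vc=[]
1: 0x78 (blk 15, set 7) → MISS  vc=[]
2: 0x7a (blk 15, set 7) → L1-HIT  vc=[]
3: 0x8f (blk 17, set 1) → L1-HIT  vc=[]
4: 0x8a (blk 17, set 1) → L1-HIT  vc=[]
5: 0x8b (blk 17, set 1) → L1-HIT  vc=[]
6: 0x88 (blk 17, set 1) → L1-HIT  vc=[]
7: 0x7c (blk 15, set 7) → L1-HIT  vc=[]
8: 0x67 (blk 12, set 4) → MISS  vc=[]
9: 0xa6 (blk 20, set 4) → MISS  vc=[12]
10: 0x67 (blk 12, set 4) → VC-HIT  vc=[20]
11: 0x7f (blk 15, set 7) → L1-HIT  vc=[20]
12: 0xbd (blk 23, set 7) → MISS  vc=[20, 15]
13: 0x78 (blk 15, set 7) → VC-HIT  vc=[20, 23]

MISSES = 5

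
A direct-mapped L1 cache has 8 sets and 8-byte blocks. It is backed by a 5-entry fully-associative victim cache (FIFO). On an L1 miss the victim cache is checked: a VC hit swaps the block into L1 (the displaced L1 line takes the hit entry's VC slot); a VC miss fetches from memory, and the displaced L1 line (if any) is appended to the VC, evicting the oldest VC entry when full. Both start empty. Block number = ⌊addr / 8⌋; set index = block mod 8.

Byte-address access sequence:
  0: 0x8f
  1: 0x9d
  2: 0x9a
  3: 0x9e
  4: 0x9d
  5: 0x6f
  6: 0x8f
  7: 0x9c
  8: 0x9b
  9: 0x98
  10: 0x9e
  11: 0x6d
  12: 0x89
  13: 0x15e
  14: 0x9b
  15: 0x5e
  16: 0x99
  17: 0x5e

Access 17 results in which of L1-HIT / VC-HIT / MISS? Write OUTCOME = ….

0: 0x8f (blk 17, set 1) → MISS  vc=[]
1: 0x9d (blk 19, set 3) → MISS  vc=[]
2: 0x9a (blk 19, set 3) → L1-HIT  vc=[]
3: 0x9e (blk 19, set 3) → L1-HIT  vc=[]
4: 0x9d (blk 19, set 3) → L1-HIT  vc=[]
5: 0x6f (blk 13, set 5) → MISS  vc=[]
6: 0x8f (blk 17, set 1) → L1-HIT  vc=[]
7: 0x9c (blk 19, set 3) → L1-HIT  vc=[]
8: 0x9b (blk 19, set 3) → L1-HIT  vc=[]
9: 0x98 (blk 19, set 3) → L1-HIT  vc=[]
10: 0x9e (blk 19, set 3) → L1-HIT  vc=[]
11: 0x6d (blk 13, set 5) → L1-HIT  vc=[]
12: 0x89 (blk 17, set 1) → L1-HIT  vc=[]
13: 0x15e (blk 43, set 3) → MISS  vc=[19]
14: 0x9b (blk 19, set 3) → VC-HIT  vc=[43]
15: 0x5e (blk 11, set 3) → MISS  vc=[43, 19]
16: 0x99 (blk 19, set 3) → VC-HIT  vc=[43, 11]
17: 0x5e (blk 11, set 3) → VC-HIT  vc=[43, 19]

OUTCOME = VC-HIT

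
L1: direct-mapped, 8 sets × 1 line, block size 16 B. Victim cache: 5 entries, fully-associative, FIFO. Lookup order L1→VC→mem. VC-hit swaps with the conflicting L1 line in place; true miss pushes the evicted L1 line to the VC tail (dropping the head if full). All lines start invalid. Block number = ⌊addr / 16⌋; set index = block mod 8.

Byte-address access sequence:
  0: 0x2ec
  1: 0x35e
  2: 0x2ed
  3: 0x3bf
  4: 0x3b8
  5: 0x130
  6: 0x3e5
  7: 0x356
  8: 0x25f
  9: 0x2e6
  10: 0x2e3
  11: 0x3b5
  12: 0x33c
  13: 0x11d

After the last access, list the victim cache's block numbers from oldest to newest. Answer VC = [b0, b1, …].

0: 0x2ec (blk 46, set 6) → MISS  vc=[]
1: 0x35e (blk 53, set 5) → MISS  vc=[]
2: 0x2ed (blk 46, set 6) → L1-HIT  vc=[]
3: 0x3bf (blk 59, set 3) → MISS  vc=[]
4: 0x3b8 (blk 59, set 3) → L1-HIT  vc=[]
5: 0x130 (blk 19, set 3) → MISS  vc=[59]
6: 0x3e5 (blk 62, set 6) → MISS  vc=[59, 46]
7: 0x356 (blk 53, set 5) → L1-HIT  vc=[59, 46]
8: 0x25f (blk 37, set 5) → MISS  vc=[59, 46, 53]
9: 0x2e6 (blk 46, set 6) → VC-HIT  vc=[59, 62, 53]
10: 0x2e3 (blk 46, set 6) → L1-HIT  vc=[59, 62, 53]
11: 0x3b5 (blk 59, set 3) → VC-HIT  vc=[19, 62, 53]
12: 0x33c (blk 51, set 3) → MISS  vc=[19, 62, 53, 59]
13: 0x11d (blk 17, set 1) → MISS  vc=[19, 62, 53, 59]

VC = [19, 62, 53, 59]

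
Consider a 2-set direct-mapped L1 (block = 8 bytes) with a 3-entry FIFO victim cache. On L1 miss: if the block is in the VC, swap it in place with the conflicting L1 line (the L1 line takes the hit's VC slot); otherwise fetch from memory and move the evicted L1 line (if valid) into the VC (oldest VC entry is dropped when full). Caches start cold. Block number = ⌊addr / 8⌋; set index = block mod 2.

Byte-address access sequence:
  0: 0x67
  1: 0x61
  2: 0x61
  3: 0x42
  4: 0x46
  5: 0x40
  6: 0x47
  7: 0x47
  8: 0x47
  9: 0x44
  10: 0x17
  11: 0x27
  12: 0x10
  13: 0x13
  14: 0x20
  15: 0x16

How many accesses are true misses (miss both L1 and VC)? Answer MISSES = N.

MISSES = 4

  [0] addr=0x67 blk=12 s=0: MISS | VC []
  [1] addr=0x61 blk=12 s=0: L1-HIT | VC []
  [2] addr=0x61 blk=12 s=0: L1-HIT | VC []
  [3] addr=0x42 blk=8 s=0: MISS | VC [12]
  [4] addr=0x46 blk=8 s=0: L1-HIT | VC [12]
  [5] addr=0x40 blk=8 s=0: L1-HIT | VC [12]
  [6] addr=0x47 blk=8 s=0: L1-HIT | VC [12]
  [7] addr=0x47 blk=8 s=0: L1-HIT | VC [12]
  [8] addr=0x47 blk=8 s=0: L1-HIT | VC [12]
  [9] addr=0x44 blk=8 s=0: L1-HIT | VC [12]
  [10] addr=0x17 blk=2 s=0: MISS | VC [12, 8]
  [11] addr=0x27 blk=4 s=0: MISS | VC [12, 8, 2]
  [12] addr=0x10 blk=2 s=0: VC-HIT | VC [12, 8, 4]
  [13] addr=0x13 blk=2 s=0: L1-HIT | VC [12, 8, 4]
  [14] addr=0x20 blk=4 s=0: VC-HIT | VC [12, 8, 2]
  [15] addr=0x16 blk=2 s=0: VC-HIT | VC [12, 8, 4]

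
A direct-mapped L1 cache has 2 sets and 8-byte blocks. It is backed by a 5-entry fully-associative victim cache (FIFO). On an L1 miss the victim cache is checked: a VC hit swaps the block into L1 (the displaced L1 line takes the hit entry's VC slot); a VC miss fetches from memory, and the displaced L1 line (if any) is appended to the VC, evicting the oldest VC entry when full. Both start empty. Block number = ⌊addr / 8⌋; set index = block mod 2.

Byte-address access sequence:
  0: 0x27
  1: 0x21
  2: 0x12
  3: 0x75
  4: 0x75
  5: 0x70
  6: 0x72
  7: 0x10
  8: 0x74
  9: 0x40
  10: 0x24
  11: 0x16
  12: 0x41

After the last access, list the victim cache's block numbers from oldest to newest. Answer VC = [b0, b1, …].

  [0] addr=0x27 blk=4 s=0: MISS | VC []
  [1] addr=0x21 blk=4 s=0: L1-HIT | VC []
  [2] addr=0x12 blk=2 s=0: MISS | VC [4]
  [3] addr=0x75 blk=14 s=0: MISS | VC [4, 2]
  [4] addr=0x75 blk=14 s=0: L1-HIT | VC [4, 2]
  [5] addr=0x70 blk=14 s=0: L1-HIT | VC [4, 2]
  [6] addr=0x72 blk=14 s=0: L1-HIT | VC [4, 2]
  [7] addr=0x10 blk=2 s=0: VC-HIT | VC [4, 14]
  [8] addr=0x74 blk=14 s=0: VC-HIT | VC [4, 2]
  [9] addr=0x40 blk=8 s=0: MISS | VC [4, 2, 14]
  [10] addr=0x24 blk=4 s=0: VC-HIT | VC [8, 2, 14]
  [11] addr=0x16 blk=2 s=0: VC-HIT | VC [8, 4, 14]
  [12] addr=0x41 blk=8 s=0: VC-HIT | VC [2, 4, 14]

VC = [2, 4, 14]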